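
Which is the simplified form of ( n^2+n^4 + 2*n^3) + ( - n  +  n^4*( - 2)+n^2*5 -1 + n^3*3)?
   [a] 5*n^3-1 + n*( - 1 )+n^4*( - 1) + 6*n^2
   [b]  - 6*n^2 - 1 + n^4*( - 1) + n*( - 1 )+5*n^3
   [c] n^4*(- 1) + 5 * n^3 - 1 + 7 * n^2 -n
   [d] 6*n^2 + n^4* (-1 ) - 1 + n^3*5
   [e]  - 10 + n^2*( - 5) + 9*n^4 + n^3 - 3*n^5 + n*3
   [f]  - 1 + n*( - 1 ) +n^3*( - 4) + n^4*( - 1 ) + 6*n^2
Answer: a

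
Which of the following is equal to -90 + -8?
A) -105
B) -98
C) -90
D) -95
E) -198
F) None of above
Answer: B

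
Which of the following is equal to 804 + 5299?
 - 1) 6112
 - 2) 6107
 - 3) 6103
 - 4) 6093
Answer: 3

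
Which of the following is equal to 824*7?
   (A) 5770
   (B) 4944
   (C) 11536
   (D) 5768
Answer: D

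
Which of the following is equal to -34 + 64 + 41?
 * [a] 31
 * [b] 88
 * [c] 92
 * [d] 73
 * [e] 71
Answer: e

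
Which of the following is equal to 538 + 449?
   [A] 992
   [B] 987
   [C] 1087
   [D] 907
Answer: B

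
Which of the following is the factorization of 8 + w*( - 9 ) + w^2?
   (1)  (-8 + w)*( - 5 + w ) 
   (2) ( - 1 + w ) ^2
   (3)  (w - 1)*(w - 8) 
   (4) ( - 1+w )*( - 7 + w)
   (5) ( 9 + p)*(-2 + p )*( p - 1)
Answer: 3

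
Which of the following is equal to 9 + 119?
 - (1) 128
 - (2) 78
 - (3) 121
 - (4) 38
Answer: 1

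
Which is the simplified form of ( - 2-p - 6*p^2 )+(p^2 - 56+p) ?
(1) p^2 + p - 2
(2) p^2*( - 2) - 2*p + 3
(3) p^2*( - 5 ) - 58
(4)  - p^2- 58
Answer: 3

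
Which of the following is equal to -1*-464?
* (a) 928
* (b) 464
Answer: b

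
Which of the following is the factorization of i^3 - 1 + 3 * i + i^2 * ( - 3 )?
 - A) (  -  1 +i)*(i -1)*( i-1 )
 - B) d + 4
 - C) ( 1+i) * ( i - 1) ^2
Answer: A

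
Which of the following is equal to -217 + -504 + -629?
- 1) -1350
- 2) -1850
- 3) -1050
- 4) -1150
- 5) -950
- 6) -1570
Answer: 1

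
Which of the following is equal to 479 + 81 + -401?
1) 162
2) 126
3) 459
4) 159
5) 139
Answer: 4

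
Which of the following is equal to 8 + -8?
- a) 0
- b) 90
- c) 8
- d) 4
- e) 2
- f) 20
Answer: a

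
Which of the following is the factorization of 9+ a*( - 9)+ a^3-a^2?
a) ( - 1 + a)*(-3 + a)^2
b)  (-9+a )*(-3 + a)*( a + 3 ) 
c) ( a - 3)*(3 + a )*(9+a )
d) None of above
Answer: d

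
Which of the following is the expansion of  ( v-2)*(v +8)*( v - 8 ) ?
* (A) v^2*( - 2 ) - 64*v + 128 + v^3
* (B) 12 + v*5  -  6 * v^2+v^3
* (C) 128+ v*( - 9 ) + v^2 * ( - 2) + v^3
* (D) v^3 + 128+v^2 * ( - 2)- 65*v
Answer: A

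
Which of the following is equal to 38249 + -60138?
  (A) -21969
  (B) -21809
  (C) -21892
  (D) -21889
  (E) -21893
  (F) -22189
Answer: D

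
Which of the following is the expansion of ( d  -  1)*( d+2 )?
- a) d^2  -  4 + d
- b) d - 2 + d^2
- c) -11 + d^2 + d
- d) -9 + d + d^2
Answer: b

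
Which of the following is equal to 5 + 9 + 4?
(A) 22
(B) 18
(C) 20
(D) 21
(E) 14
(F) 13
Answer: B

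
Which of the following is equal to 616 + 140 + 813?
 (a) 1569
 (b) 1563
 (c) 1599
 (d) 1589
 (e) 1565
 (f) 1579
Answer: a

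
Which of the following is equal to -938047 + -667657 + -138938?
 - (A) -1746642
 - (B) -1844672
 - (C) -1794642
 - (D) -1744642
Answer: D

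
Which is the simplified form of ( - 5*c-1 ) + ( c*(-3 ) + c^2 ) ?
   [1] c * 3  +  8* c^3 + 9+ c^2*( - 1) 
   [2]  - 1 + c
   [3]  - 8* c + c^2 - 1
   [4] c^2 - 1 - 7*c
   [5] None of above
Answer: 3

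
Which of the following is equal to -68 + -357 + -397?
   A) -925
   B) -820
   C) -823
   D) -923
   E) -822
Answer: E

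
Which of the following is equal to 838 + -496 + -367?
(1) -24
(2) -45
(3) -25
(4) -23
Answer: 3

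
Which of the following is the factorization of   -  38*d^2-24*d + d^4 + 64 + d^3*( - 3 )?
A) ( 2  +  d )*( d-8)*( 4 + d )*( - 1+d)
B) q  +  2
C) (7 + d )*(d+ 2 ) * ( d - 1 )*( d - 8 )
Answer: A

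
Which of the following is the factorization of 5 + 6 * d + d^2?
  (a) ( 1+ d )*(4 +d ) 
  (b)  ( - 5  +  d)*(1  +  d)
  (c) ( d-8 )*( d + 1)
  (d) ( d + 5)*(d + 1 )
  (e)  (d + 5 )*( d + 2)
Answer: d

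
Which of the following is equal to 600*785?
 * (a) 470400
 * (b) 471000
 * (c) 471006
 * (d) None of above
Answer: b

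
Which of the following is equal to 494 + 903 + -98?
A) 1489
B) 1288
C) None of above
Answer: C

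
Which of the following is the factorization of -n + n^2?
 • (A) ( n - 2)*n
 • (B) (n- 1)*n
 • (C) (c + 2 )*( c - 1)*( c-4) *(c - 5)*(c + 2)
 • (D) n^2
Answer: B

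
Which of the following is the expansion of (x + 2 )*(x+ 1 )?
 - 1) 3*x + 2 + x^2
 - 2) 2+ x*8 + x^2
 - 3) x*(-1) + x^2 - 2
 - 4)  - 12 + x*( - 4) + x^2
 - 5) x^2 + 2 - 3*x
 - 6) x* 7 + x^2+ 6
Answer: 1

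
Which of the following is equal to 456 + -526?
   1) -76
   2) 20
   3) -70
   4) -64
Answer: 3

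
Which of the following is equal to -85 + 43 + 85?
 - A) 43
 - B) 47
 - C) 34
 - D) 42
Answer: A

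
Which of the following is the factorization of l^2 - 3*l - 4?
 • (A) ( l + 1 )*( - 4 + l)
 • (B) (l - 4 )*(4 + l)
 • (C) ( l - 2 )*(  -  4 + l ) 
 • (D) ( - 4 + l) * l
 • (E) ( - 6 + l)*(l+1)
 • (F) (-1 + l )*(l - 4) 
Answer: A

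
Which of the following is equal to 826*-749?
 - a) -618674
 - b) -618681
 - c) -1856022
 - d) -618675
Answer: a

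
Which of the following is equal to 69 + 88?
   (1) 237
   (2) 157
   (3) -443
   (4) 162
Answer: 2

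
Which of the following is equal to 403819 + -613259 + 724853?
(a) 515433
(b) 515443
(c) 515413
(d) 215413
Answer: c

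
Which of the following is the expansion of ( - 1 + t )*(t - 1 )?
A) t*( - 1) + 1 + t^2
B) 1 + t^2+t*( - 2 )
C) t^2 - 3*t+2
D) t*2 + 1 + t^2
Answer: B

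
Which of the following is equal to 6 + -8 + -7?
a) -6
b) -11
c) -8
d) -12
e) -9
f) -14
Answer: e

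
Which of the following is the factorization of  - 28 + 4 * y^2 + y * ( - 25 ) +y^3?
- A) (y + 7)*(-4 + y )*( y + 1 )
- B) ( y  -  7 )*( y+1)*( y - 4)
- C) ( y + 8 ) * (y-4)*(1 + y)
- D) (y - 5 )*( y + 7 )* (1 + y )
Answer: A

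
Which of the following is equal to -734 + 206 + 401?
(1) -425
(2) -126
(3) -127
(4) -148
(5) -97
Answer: 3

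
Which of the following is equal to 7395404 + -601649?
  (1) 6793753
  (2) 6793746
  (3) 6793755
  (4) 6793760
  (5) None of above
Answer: 3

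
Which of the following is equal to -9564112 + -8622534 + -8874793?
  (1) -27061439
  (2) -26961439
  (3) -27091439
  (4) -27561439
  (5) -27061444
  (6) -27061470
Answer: 1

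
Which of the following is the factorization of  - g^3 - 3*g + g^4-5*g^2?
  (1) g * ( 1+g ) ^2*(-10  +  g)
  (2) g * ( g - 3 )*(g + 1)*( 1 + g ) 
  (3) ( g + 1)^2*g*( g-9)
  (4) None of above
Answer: 2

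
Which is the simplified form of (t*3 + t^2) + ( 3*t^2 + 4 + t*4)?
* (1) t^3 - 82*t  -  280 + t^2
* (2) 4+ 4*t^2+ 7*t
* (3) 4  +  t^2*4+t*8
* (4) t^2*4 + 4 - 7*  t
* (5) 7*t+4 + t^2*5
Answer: 2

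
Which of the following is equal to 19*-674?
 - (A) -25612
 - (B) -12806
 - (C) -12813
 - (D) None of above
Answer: B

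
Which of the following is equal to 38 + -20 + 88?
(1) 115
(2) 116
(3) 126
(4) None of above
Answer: 4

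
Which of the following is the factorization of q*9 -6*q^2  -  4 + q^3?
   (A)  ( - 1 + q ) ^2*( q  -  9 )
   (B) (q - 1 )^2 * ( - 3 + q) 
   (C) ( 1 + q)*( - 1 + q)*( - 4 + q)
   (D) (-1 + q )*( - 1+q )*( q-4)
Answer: D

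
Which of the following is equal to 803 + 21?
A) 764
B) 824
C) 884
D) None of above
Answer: B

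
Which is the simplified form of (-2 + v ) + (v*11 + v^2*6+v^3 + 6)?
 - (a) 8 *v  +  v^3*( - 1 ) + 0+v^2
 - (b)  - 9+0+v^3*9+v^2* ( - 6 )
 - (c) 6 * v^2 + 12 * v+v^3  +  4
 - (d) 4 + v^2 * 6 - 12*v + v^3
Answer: c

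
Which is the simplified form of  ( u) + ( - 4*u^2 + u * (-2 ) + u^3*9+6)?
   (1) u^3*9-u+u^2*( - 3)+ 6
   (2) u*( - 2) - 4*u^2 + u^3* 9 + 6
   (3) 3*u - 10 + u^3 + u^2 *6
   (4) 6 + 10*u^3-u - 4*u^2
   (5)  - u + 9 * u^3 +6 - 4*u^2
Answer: 5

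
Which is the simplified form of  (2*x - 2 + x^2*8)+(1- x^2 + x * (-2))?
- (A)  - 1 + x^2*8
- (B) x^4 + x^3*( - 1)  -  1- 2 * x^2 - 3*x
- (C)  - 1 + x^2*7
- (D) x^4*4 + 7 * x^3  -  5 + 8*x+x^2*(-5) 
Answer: C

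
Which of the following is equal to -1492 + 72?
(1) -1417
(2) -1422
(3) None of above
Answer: 3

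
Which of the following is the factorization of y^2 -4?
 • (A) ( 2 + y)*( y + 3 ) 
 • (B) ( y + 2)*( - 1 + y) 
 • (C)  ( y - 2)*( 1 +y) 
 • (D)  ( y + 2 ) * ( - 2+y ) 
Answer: D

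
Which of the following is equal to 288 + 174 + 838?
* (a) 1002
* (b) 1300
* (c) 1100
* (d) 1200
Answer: b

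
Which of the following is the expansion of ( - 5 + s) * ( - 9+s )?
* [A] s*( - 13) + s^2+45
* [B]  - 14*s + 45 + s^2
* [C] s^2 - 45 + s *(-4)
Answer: B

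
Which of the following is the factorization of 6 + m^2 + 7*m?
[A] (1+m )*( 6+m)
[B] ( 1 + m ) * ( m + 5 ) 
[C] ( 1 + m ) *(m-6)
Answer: A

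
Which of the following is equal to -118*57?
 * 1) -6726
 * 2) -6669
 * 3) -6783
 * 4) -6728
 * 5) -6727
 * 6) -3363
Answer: 1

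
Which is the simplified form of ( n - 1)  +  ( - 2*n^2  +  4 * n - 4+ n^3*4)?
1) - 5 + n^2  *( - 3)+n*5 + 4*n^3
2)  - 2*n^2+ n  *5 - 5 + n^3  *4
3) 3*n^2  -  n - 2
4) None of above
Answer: 2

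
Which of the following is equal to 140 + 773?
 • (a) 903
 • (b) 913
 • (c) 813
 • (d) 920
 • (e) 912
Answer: b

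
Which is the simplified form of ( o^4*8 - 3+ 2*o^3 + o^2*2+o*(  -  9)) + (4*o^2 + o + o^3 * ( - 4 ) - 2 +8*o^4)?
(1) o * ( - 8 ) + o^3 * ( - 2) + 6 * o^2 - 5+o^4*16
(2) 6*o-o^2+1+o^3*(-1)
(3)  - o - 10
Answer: 1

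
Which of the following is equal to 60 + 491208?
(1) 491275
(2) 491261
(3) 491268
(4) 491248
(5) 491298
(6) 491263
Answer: 3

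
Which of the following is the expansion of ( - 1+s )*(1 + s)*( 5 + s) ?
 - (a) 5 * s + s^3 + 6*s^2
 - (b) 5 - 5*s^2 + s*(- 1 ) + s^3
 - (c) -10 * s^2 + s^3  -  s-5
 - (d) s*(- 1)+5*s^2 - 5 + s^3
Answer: d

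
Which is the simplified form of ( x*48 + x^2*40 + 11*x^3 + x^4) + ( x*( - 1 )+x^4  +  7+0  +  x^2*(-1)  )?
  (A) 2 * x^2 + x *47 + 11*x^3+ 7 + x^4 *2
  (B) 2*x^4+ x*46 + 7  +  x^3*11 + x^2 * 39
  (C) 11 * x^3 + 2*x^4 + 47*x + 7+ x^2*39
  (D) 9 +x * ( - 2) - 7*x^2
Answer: C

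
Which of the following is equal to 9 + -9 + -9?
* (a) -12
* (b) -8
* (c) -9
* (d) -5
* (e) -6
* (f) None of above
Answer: c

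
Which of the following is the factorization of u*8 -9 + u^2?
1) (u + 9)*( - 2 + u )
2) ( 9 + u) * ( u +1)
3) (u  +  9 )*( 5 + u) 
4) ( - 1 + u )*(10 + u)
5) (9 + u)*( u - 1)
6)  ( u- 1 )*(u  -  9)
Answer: 5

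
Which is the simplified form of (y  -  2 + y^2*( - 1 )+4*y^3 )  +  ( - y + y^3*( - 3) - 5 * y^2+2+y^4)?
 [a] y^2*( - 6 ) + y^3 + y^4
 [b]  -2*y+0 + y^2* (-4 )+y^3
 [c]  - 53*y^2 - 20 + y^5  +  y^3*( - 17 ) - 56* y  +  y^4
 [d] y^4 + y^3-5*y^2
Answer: a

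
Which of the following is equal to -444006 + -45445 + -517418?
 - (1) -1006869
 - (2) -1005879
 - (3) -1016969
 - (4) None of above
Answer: 1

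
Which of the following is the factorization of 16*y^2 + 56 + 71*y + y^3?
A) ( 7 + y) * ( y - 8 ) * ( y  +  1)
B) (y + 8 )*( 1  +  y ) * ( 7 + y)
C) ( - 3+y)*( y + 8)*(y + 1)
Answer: B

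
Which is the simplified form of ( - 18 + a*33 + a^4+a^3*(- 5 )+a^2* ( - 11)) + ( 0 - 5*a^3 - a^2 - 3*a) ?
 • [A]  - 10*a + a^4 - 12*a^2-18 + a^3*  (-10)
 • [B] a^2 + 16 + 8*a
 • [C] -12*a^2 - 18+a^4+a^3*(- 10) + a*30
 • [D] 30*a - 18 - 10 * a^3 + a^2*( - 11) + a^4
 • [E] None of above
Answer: C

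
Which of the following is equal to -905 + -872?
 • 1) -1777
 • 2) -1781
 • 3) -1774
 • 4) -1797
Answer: 1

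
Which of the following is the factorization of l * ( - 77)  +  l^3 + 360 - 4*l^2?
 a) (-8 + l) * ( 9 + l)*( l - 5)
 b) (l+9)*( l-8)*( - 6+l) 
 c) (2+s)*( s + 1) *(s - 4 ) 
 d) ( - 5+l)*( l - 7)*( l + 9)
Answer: a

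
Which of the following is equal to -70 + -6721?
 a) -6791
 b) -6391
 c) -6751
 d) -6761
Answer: a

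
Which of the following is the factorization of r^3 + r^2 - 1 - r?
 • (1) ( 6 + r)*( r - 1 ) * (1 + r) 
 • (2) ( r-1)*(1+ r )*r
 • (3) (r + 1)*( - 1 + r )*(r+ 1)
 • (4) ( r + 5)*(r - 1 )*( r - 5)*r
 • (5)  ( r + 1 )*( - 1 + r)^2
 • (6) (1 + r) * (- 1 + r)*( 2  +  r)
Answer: 3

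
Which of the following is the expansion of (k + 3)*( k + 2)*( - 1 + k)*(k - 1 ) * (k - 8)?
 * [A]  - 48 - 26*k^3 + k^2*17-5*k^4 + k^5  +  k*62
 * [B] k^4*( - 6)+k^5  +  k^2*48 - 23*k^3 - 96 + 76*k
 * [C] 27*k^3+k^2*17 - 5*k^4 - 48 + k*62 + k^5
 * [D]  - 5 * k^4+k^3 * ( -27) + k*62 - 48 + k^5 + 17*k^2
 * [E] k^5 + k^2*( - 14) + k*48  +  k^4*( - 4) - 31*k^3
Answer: D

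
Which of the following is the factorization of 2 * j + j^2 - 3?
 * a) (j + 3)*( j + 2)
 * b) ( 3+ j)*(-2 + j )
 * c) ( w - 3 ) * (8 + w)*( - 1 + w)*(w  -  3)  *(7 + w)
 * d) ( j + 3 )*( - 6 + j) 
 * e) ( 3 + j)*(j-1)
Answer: e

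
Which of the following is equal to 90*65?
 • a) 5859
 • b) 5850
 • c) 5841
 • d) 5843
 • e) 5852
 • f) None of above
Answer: b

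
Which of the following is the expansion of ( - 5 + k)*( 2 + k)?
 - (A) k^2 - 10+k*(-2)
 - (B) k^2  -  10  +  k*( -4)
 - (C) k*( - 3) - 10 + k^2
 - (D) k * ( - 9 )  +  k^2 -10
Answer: C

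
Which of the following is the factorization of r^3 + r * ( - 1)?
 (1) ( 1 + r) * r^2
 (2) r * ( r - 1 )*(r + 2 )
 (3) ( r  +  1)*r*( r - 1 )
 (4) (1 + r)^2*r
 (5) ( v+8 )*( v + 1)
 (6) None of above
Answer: 3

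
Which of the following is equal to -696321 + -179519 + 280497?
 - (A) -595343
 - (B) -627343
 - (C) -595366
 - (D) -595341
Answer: A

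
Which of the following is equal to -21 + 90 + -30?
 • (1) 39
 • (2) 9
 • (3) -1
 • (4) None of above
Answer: 1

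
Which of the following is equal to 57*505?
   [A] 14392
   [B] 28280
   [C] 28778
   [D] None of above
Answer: D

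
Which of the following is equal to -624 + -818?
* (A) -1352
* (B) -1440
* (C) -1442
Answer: C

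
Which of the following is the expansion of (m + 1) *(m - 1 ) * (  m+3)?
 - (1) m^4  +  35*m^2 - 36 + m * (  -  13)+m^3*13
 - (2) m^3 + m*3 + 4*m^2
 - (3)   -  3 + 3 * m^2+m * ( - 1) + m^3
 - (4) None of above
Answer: 3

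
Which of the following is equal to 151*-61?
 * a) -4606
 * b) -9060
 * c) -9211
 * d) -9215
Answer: c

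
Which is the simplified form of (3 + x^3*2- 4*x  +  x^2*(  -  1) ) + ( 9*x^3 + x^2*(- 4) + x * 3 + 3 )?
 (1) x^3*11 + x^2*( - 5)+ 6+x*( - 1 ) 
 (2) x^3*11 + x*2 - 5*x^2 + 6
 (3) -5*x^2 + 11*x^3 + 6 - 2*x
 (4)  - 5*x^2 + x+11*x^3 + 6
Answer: 1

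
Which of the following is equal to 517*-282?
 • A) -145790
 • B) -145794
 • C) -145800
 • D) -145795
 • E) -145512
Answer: B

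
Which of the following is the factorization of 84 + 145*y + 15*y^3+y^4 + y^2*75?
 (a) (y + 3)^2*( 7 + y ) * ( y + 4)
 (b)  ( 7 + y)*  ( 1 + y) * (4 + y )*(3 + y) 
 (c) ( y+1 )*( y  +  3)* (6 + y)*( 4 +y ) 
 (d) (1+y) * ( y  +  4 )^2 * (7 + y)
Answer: b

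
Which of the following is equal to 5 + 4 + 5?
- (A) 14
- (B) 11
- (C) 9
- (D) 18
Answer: A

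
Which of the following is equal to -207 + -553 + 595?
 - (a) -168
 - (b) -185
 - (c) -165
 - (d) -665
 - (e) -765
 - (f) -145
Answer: c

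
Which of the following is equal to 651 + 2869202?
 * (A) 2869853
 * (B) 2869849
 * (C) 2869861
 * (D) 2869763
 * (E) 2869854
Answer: A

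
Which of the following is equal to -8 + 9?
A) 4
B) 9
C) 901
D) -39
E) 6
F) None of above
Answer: F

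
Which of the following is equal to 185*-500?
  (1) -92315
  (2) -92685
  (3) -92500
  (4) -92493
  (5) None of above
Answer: 3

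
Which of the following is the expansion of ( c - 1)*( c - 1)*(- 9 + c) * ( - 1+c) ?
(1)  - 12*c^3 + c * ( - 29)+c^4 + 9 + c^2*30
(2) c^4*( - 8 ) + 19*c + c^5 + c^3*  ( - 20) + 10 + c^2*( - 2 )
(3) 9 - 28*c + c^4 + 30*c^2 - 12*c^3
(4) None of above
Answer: 3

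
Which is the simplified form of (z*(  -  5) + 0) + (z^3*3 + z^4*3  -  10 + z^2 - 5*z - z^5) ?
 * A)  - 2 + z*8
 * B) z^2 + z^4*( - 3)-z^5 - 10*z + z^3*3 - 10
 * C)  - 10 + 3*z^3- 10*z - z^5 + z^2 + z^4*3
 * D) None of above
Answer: C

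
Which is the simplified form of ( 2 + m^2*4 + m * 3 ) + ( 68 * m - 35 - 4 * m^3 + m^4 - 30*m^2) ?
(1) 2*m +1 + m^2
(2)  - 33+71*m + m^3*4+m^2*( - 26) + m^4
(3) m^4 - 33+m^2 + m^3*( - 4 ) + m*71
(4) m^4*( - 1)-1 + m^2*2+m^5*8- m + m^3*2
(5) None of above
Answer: 5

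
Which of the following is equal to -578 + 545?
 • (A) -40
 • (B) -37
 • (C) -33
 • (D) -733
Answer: C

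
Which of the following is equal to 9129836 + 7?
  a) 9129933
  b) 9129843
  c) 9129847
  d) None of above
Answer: b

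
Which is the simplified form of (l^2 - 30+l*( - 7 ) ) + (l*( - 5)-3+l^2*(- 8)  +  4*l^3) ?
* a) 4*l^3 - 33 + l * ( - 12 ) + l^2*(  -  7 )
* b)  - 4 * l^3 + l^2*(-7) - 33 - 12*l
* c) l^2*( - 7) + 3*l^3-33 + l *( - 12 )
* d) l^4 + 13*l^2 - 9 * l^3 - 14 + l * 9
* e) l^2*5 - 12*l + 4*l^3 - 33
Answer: a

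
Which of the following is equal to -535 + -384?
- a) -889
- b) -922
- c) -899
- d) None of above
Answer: d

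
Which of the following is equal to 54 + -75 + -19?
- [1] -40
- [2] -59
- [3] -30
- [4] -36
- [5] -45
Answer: 1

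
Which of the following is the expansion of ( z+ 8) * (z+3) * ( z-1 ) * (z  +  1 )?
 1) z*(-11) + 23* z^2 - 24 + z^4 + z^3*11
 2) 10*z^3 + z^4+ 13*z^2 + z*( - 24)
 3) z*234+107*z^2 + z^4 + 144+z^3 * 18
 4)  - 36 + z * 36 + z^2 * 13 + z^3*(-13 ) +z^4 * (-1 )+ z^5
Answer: 1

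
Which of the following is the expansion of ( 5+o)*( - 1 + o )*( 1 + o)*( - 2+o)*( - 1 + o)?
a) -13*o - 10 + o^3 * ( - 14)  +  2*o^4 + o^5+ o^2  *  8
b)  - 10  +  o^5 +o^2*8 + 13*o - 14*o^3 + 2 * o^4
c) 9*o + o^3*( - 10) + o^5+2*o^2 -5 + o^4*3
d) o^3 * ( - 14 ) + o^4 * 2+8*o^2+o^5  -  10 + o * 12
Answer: b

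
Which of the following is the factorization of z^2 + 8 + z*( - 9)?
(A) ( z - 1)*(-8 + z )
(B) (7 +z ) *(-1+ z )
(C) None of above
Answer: A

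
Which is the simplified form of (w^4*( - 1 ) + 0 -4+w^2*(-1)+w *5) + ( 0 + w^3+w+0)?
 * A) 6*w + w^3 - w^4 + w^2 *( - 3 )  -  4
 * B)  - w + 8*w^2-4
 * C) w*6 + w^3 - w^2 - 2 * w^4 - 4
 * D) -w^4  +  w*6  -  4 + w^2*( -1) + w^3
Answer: D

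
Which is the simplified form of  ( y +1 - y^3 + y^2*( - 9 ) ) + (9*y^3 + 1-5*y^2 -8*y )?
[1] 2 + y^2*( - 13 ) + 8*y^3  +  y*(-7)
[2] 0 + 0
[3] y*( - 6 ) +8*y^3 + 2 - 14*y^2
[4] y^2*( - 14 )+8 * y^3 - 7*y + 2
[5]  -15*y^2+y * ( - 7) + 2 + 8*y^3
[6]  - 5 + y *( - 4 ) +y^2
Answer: 4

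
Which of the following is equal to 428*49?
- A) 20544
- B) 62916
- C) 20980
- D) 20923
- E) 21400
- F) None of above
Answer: F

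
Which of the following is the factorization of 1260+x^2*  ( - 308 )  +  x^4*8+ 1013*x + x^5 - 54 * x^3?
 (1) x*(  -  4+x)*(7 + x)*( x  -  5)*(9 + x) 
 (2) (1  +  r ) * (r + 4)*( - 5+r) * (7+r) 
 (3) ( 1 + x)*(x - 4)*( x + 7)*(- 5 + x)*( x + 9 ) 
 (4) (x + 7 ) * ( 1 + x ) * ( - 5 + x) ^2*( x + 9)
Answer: 3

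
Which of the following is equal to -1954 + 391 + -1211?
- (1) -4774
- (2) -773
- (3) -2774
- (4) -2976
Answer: 3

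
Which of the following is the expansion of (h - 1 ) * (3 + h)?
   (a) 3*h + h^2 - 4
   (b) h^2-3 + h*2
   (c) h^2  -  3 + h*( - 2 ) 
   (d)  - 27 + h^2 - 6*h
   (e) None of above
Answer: b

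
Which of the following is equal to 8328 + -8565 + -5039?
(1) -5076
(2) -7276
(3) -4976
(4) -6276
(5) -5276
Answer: 5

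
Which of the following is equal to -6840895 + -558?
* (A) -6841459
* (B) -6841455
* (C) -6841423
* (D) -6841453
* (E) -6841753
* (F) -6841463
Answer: D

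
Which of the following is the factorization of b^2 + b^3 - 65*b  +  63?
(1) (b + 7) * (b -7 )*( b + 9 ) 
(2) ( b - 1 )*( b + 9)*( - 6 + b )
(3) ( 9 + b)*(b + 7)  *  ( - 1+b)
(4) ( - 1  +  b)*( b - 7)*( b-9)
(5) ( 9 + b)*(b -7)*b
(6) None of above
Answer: 6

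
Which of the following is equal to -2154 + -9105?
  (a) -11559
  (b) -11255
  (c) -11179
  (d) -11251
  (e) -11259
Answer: e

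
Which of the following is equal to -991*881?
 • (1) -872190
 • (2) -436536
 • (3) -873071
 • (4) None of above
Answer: 3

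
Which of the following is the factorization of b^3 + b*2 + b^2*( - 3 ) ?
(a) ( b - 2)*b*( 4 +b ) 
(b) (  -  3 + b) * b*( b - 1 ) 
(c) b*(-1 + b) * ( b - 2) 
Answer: c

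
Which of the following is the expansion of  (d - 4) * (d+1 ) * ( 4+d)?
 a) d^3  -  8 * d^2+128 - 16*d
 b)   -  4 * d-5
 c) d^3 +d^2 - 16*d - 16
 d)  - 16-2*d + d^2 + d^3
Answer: c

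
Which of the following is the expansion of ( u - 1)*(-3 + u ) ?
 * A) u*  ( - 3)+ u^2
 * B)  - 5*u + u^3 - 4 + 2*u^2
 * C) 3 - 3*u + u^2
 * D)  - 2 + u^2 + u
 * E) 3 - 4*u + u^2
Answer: E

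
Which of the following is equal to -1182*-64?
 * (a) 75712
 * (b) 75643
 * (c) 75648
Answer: c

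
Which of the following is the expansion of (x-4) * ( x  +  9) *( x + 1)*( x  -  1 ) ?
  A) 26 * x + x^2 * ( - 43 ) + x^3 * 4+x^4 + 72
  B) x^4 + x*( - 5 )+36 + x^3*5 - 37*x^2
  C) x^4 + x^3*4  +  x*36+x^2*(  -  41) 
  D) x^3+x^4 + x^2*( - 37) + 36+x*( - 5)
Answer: B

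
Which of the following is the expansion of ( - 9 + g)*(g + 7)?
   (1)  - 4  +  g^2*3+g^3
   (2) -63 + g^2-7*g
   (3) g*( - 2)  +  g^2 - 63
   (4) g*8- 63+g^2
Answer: 3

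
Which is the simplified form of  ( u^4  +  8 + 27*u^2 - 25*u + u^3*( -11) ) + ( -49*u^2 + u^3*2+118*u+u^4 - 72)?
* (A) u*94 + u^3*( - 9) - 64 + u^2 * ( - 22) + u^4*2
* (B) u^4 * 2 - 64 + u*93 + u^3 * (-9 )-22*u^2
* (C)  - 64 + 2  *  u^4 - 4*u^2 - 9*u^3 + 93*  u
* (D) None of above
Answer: B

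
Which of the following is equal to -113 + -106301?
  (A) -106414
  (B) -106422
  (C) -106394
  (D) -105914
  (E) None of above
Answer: A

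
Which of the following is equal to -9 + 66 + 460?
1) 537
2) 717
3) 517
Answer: 3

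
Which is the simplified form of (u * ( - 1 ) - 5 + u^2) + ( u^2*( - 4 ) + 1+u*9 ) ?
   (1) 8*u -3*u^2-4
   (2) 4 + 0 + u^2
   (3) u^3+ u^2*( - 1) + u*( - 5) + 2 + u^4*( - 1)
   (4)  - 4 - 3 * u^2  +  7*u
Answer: 1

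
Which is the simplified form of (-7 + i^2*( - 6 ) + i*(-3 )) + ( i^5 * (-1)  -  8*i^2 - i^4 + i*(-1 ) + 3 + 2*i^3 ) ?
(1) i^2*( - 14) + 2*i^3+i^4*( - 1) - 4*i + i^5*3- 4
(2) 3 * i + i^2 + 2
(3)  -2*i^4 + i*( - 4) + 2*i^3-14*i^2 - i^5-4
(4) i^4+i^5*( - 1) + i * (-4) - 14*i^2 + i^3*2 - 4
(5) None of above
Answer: 5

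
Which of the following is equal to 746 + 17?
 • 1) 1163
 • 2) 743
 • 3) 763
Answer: 3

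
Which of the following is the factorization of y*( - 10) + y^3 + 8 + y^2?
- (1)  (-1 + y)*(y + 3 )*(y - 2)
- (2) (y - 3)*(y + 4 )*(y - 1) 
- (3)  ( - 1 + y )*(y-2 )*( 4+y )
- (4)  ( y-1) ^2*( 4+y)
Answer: 3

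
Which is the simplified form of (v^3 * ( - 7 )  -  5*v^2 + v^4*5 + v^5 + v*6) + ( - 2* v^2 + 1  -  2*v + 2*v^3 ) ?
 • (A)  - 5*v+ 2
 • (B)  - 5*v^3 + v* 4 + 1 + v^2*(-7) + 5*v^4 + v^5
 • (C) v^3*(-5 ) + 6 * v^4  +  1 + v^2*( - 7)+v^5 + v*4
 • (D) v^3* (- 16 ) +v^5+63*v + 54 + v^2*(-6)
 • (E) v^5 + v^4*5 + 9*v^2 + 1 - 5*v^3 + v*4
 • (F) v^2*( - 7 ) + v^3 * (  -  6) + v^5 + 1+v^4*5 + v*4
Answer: B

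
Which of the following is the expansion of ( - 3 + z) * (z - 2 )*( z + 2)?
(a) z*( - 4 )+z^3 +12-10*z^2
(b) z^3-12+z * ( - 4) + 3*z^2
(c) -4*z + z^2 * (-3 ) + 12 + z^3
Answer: c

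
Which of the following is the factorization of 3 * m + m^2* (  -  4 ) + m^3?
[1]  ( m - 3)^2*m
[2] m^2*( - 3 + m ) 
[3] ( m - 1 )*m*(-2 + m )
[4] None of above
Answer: 4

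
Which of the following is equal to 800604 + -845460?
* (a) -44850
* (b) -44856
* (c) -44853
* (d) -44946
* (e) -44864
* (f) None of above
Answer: b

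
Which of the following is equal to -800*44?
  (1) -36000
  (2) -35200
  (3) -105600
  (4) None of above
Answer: 2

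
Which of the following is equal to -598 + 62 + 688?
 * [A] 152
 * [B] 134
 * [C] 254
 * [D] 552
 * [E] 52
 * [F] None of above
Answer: A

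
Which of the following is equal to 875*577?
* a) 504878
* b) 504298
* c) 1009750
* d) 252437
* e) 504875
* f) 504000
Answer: e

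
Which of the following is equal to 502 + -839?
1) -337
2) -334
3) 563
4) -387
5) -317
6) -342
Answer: 1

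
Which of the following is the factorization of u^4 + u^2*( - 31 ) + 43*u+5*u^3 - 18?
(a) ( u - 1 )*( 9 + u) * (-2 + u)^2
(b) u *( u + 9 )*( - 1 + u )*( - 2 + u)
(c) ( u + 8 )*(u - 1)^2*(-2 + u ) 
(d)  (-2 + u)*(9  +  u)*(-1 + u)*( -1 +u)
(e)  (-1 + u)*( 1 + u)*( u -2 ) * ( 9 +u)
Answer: d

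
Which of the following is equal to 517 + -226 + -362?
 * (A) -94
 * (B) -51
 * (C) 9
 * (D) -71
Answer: D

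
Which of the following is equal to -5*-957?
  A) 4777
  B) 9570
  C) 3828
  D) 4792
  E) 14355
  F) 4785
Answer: F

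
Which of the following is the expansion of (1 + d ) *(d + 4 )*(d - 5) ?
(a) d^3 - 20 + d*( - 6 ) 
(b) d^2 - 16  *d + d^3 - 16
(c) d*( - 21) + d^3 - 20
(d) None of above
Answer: c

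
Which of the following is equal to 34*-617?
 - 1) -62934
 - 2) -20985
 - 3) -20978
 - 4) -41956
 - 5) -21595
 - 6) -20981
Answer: 3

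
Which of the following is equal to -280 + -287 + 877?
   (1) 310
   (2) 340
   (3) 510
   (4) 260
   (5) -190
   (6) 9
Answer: 1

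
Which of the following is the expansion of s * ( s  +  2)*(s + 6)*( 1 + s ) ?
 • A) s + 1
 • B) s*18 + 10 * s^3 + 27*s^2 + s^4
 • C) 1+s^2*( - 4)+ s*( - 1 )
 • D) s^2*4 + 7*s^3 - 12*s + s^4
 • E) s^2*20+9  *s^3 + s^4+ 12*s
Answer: E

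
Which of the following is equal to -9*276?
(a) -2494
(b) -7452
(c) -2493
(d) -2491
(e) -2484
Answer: e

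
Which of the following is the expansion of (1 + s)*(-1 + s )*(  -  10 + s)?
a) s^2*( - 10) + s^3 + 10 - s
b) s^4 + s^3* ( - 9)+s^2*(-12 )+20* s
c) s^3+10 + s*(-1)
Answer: a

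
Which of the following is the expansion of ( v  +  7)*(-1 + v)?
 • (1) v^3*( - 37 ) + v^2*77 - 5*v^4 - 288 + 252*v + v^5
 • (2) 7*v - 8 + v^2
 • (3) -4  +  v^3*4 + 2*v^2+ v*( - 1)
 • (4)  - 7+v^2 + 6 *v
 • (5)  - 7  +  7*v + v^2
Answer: 4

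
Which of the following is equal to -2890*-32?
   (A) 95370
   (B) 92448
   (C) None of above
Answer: C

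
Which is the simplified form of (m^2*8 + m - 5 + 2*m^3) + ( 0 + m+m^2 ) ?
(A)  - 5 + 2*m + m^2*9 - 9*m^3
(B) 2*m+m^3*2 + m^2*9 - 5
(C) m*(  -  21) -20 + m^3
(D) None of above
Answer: B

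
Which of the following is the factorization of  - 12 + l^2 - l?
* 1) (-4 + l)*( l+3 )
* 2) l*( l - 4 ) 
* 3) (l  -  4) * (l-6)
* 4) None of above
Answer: 1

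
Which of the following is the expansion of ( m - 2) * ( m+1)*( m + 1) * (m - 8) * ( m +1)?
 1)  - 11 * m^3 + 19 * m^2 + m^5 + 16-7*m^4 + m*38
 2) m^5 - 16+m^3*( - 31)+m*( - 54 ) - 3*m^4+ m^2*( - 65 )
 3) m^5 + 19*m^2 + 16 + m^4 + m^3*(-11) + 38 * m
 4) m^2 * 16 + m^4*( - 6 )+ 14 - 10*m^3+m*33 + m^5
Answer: 1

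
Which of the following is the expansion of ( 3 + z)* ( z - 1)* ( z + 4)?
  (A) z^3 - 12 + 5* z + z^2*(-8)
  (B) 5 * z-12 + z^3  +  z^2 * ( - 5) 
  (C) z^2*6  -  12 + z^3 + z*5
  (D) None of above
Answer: C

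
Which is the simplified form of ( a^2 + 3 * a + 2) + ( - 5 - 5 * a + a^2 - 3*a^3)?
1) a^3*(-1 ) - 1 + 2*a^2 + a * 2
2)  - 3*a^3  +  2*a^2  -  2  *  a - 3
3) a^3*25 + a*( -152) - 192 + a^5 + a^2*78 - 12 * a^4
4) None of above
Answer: 2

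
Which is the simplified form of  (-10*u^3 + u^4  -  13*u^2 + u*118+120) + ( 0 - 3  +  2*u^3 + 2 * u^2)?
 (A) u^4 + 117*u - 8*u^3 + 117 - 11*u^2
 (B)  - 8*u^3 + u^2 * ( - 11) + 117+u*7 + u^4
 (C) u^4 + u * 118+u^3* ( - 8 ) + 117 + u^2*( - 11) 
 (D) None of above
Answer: C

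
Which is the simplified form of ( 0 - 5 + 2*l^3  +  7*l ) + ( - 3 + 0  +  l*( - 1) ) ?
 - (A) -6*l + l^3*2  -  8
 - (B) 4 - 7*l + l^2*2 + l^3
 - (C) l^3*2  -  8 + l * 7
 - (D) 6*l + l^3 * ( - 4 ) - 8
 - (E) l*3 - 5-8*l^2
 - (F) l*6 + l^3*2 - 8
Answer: F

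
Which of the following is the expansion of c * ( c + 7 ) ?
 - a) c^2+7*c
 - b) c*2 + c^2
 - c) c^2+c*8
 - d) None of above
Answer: a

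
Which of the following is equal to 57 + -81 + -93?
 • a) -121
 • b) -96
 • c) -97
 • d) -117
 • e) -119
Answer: d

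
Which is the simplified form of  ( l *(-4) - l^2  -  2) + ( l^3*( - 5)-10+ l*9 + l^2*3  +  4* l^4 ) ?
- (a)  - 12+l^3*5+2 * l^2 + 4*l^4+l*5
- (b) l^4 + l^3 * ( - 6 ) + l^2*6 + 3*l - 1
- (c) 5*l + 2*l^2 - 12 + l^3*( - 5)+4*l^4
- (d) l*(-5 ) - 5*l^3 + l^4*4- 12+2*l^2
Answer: c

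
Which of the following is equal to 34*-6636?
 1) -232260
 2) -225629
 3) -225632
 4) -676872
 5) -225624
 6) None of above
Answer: 5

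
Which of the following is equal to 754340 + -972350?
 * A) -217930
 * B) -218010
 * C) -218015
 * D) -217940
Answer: B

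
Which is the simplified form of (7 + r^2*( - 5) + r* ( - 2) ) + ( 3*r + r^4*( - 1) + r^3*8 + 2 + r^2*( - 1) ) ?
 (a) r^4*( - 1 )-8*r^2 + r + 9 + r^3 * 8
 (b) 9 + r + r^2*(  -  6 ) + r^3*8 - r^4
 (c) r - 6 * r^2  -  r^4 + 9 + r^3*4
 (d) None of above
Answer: b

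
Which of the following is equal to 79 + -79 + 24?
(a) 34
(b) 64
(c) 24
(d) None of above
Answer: c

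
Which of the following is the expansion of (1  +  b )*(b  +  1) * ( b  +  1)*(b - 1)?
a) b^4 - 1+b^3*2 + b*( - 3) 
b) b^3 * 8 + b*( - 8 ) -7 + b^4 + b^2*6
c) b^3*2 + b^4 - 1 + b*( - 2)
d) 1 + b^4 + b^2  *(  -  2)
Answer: c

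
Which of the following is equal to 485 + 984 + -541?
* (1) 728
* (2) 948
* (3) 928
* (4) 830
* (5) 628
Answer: 3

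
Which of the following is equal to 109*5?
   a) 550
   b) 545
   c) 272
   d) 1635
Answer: b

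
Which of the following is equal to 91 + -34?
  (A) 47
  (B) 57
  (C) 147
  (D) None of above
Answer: B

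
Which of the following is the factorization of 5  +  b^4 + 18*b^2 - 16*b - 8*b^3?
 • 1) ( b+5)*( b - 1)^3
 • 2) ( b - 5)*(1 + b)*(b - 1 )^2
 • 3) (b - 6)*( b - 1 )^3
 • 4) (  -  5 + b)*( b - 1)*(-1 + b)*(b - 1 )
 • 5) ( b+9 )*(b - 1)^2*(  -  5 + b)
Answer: 4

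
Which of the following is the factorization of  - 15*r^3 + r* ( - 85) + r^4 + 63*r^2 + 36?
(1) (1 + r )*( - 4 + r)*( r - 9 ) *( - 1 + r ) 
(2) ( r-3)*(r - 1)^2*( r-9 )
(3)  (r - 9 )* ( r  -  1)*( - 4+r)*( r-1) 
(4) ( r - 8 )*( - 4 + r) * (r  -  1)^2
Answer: 3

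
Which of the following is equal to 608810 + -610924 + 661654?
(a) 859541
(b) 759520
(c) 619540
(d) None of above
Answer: d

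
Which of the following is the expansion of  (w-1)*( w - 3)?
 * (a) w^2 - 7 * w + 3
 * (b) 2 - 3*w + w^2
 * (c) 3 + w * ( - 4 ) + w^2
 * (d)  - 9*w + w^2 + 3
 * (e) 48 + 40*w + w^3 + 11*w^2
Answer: c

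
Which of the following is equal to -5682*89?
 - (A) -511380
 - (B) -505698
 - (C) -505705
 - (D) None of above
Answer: B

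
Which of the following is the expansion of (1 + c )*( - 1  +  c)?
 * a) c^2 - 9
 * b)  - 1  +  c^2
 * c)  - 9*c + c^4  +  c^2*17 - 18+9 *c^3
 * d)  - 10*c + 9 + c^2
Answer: b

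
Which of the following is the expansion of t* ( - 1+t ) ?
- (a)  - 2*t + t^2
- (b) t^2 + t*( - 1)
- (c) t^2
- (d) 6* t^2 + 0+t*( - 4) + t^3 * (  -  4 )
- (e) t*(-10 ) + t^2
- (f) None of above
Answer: b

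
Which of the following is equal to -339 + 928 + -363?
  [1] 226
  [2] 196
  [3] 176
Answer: 1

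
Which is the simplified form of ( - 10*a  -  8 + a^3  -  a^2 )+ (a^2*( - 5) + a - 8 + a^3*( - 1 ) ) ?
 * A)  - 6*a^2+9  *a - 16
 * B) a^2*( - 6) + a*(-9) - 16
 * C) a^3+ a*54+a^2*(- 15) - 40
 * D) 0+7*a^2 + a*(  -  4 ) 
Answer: B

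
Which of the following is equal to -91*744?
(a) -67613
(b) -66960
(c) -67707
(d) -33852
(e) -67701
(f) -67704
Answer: f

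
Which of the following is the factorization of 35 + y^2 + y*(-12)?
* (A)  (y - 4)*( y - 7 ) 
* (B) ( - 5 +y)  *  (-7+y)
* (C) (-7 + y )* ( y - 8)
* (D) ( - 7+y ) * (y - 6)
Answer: B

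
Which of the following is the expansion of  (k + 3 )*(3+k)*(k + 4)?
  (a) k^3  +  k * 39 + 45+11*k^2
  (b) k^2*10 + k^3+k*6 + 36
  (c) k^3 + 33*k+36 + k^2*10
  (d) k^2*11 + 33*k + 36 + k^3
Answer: c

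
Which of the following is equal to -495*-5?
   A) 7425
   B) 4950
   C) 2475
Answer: C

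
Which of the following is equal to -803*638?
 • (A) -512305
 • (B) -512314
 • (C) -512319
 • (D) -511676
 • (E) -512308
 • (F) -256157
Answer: B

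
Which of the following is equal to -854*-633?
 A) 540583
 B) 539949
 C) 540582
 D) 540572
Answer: C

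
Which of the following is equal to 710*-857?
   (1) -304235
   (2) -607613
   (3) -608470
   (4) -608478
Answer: 3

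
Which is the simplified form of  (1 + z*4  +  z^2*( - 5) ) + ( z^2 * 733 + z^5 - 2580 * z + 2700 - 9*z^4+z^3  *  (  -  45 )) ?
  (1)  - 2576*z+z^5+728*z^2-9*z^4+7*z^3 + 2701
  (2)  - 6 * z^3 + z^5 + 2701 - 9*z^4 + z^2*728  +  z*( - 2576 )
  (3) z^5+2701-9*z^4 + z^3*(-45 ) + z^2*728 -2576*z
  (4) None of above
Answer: 3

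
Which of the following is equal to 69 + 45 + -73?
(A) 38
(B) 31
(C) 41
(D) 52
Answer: C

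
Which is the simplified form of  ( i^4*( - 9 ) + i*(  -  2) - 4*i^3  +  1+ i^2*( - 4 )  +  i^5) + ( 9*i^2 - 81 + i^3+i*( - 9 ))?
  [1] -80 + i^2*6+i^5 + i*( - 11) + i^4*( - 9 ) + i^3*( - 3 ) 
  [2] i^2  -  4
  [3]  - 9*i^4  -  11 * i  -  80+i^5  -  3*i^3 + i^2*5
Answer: 3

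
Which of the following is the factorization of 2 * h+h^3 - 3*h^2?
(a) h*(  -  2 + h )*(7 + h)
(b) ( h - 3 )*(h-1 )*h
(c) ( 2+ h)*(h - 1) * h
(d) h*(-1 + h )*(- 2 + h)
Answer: d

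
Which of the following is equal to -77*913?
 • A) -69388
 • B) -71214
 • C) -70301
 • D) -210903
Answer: C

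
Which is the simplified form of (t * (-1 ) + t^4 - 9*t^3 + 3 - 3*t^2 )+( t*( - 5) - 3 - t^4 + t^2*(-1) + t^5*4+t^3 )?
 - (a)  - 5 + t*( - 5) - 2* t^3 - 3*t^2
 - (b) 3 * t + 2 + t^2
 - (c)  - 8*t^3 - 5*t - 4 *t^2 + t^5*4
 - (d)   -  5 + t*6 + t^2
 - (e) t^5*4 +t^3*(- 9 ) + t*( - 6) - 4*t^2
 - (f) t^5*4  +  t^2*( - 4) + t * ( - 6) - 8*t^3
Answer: f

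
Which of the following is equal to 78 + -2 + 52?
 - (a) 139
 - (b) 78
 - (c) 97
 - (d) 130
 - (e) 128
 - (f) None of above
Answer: e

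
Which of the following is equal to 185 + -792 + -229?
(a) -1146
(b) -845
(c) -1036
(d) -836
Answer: d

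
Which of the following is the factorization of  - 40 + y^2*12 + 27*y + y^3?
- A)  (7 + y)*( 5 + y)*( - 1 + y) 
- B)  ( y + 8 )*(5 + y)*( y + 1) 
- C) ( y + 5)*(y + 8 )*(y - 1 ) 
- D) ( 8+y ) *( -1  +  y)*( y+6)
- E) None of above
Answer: C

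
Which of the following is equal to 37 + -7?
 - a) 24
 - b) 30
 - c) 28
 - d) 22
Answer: b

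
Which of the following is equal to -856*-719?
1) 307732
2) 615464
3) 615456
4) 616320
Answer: 2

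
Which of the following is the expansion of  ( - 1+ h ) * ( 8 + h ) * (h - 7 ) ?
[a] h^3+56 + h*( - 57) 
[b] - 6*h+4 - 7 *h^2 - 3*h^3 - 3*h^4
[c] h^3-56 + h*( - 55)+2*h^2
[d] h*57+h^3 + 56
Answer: a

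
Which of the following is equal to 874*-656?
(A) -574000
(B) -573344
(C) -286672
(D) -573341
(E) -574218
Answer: B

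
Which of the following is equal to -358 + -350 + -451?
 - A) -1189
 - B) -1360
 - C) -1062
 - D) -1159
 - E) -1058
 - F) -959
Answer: D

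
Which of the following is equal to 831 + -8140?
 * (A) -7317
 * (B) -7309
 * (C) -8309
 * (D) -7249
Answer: B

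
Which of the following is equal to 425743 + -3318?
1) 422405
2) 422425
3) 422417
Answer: 2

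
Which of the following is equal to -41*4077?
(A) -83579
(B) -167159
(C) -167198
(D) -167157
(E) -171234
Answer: D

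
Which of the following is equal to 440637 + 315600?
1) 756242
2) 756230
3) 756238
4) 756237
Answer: 4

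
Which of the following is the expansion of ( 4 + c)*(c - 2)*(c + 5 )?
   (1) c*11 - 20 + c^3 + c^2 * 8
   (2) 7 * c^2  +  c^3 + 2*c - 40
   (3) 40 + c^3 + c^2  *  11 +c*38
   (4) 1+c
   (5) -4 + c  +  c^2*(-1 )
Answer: 2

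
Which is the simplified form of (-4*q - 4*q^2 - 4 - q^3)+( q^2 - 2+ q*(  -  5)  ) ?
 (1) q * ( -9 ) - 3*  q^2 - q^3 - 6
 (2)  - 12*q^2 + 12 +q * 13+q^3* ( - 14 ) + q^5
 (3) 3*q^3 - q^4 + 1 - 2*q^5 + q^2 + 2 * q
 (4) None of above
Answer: 1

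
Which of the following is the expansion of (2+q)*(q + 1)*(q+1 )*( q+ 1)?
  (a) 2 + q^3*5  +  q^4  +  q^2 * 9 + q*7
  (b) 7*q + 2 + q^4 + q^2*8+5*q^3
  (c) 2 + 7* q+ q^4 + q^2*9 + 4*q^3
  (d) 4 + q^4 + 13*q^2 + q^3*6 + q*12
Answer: a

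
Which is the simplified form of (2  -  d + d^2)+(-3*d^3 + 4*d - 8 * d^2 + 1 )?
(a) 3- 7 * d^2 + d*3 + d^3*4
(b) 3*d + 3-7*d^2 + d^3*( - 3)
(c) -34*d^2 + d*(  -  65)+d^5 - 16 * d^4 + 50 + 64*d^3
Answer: b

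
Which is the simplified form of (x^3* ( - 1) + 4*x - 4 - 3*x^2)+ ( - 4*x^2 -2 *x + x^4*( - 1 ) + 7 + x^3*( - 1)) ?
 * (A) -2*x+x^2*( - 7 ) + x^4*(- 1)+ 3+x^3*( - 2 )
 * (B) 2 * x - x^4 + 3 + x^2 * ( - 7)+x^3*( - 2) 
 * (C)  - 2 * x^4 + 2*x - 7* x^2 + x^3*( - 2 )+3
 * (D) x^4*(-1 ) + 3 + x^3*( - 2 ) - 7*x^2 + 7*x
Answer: B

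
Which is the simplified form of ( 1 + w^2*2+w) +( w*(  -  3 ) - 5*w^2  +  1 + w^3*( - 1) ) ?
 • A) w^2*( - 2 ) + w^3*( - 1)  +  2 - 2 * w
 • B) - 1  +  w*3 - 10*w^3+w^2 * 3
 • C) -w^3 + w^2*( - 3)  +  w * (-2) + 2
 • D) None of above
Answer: C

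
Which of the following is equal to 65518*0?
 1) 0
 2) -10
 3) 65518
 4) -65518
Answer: 1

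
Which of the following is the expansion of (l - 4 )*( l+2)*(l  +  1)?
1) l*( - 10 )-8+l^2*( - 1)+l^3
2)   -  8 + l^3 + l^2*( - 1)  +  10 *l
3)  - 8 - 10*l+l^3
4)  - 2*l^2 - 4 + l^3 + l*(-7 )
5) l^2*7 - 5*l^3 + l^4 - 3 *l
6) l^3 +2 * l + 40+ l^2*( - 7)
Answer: 1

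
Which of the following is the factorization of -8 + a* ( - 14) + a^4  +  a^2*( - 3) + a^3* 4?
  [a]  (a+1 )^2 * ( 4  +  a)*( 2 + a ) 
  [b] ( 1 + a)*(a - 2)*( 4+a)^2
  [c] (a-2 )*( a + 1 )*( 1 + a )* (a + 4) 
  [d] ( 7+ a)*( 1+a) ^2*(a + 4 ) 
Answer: c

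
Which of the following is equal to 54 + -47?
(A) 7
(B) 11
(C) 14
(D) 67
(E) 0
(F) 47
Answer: A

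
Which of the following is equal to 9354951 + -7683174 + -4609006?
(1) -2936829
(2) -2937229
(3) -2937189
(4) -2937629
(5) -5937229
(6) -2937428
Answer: 2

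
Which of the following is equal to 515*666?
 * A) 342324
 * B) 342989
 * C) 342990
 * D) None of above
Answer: C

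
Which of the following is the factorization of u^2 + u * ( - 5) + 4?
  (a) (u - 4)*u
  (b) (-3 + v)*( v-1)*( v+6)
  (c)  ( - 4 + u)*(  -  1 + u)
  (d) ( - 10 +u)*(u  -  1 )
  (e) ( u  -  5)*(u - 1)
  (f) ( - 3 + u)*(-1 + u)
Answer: c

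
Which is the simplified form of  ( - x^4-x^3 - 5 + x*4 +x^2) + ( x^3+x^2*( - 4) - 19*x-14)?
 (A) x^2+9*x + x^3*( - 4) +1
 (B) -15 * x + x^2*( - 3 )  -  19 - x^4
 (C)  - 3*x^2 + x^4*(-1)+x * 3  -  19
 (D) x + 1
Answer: B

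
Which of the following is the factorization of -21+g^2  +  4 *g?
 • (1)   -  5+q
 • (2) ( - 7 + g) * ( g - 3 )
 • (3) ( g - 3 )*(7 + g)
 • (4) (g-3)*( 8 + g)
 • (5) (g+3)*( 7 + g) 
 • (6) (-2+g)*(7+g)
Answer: 3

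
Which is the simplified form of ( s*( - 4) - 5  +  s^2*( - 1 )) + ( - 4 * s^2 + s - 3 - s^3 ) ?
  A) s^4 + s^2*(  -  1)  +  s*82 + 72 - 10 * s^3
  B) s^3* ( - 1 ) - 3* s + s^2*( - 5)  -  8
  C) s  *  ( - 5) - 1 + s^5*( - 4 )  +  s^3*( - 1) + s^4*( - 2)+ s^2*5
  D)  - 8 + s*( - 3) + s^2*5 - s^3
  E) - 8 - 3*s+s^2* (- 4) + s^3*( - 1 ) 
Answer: B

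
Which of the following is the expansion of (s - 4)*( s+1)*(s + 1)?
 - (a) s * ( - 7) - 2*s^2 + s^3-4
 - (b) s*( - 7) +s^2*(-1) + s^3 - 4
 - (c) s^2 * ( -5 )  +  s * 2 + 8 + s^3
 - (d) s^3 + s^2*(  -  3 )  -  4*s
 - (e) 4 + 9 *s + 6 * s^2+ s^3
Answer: a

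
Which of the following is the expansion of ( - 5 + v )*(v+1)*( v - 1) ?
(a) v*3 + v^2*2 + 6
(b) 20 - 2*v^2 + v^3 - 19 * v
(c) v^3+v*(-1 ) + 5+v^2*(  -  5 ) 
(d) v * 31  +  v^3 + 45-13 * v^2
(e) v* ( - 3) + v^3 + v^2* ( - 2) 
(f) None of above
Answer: c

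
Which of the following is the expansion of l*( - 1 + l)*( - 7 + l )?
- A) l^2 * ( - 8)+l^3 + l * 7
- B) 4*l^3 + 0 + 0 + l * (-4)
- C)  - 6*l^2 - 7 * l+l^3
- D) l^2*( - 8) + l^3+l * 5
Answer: A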